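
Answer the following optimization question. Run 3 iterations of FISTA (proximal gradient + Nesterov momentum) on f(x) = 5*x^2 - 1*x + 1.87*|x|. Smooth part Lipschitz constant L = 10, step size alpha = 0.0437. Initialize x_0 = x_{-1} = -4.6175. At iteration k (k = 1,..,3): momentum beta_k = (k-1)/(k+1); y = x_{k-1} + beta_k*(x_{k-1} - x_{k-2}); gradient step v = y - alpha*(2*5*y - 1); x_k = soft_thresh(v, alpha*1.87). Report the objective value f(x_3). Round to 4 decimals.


FISTA on f(x) = 5*x^2 - 1*x + 1.87*|x|
L = 10, alpha = 0.0437
Iteration 1: beta = 0.0, y = -4.6175 + 0.0*(-4.6175 + 4.6175) = -4.6175
  grad(y) = -47.175, v = y - alpha*grad = -2.556
  prox(v) = soft_thresh(-2.556, 0.0817) = -2.4742
Iteration 2: beta = 0.3333, y = -2.4742 + 0.3333*(-2.4742 + 4.6175) = -1.7598
  grad(y) = -18.5981, v = y - alpha*grad = -0.9471
  prox(v) = soft_thresh(-0.9471, 0.0817) = -0.8654
Iteration 3: beta = 0.5, y = -0.8654 + 0.5*(-0.8654 + 2.4742) = -0.0609
  grad(y) = -1.6092, v = y - alpha*grad = 0.0094
  prox(v) = soft_thresh(0.0094, 0.0817) = 0.0
f(x_3) = 5*0.0^2 - 1*0.0 + 1.87*|0.0| = 0.0


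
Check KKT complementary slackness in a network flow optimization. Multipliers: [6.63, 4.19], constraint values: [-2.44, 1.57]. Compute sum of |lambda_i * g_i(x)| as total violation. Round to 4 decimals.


KKT complementary slackness check:
lambda_1 * g_1 = 6.63 * -2.44 = -16.1772
lambda_2 * g_2 = 4.19 * 1.57 = 6.5783
Total violation = 16.1772 + 6.5783 = 22.7555


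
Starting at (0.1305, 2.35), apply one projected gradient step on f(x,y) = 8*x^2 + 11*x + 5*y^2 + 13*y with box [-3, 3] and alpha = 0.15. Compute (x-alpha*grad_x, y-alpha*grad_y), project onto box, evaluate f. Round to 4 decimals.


Step 1: Compute gradient at (0.1305, 2.35).
grad_x = 2*8*0.1305 + 11 = 13.088
grad_y = 2*5*2.35 + 13 = 36.5
Step 2: Gradient step.
x_raw = 0.1305 - 0.15*13.088 = -1.8327
y_raw = 2.35 - 0.15*36.5 = -3.125
Step 3: Project onto [-3, 3].
x_proj = clip(-1.8327) = -1.8327
y_proj = clip(-3.125) = -3.0
Step 4: Evaluate f.
f(-1.8327, -3.0) = 12.7106


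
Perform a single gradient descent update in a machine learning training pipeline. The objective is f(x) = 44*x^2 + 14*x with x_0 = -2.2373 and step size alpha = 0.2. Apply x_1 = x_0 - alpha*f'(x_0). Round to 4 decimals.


We compute the gradient at x_0 and apply the update.
f'(x) = 88*x + 14
f'(-2.2373) = 88*-2.2373 + 14 = -182.8824
x_1 = -2.2373 - 0.2*-182.8824 = 34.3392


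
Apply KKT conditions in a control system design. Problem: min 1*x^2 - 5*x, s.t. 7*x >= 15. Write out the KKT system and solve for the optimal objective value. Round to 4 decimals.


Step 1: Try lambda = 0 (constraint inactive).
Stationarity: 2*1*x - 5 = 0
x* = 5/(2*1) = 2.5
Check constraint: 7*2.5 = 17.5 >= 15 -- satisfied.
Step 2: Compute optimal value.
f(x*) = 1*2.5^2 - 5*2.5 = -6.25


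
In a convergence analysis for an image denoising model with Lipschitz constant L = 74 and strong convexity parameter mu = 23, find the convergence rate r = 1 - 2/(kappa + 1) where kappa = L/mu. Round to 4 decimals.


Step 1: Compute the condition number.
kappa = L/mu = 74/23 = 3.2174
Step 2: Compute the convergence rate.
r = 1 - 2/(kappa + 1) = 1 - 2*mu/(L + mu) = (L - mu)/(L + mu) = 51/97 = 0.5258


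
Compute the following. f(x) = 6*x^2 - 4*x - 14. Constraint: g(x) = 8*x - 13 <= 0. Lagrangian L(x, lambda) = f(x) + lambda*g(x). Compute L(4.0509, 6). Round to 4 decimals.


Step 1: Evaluate f(x).
f(4.0509) = 6*4.0509^2 - 4*4.0509 - 14 = 68.2551
Step 2: Evaluate g(x).
g(4.0509) = 8*4.0509 - 13 = 19.4072
Step 3: Compute Lagrangian.
L = 68.2551 + 6*19.4072 = 184.6983


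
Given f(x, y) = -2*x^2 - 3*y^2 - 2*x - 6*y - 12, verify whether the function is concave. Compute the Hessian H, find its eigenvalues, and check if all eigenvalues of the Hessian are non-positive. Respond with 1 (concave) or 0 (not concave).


The Hessian of f(x,y) = -2*x^2 - 3*y^2 - 2*x - 6*y - 12 is:
H = [[-4, 0], [0, -6]]
Trace = -4 - 6 = -10
Determinant = -4*-6 - (0)^2 = 24
Discriminant = (-10)^2 - 4*24 = 4.0
Eigenvalues: lambda_1 = -6.0, lambda_2 = -4.0
The function is concave.

1


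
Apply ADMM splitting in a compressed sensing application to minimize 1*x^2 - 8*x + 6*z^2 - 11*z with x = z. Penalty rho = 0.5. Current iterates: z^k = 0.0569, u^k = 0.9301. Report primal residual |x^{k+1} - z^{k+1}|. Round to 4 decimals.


ADMM iteration with rho = 0.5, z^k = 0.0569, u^k = 0.9301
Step 1: x-update.
Minimize 1*x^2 - 8*x + (0.5/2)*(x - 0.0569 + 0.9301)^2
FOC: (2*1 + 0.5)*x = 8 + 0.5*(0.0569 - 0.9301)
x^{k+1} = 3.0254
Step 2: z-update.
Minimize 6*z^2 - 11*z + (0.5/2)*(3.0254 - z + 0.9301)^2
FOC: (2*6 + 0.5)*z = 11 + 0.5*(3.0254 + 0.9301)
z^{k+1} = 1.0382
Step 3: u-update.
u^{k+1} = 0.9301 + 3.0254 - 1.0382 = 2.9172
Step 4: Primal residual = |3.0254 - 1.0382| = 1.9871


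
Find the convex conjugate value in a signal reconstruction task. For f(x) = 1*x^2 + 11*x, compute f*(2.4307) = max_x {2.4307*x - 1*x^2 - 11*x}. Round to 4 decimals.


f*(y) = sup_x {y*x - a*x^2 - b*x} = sup_x {(y-b)*x - a*x^2}
FOC: (y - b) - 2a*x = 0 => x* = (y - b)/(2a)
x* = (2.4307 - 11)/(2*1) = -4.2847
f*(2.4307) = (y-b)^2/(4a) = (2.4307 - 11)^2/(4*1)
= 73.4329/4 = 18.3582


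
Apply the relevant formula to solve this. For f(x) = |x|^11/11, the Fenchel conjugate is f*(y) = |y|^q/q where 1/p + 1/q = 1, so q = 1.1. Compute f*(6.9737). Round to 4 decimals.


The conjugate exponent q satisfies 1/p + 1/q = 1.
p = 11, so q = 11/(11 - 1) = 1.1
|y|^q = 6.9737^1.1 = 8.4686
f*(6.9737) = 8.4686 / 1.1 = 7.6987


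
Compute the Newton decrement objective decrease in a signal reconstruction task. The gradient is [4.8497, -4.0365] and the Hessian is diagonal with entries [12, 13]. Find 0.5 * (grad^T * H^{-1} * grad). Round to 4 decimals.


Step 1: H is diagonal, so H^(-1) * g = [0.4041, -0.3105].
Step 2: g^T H^(-1) g = sum_i g_i^2 / H_ii
  = (4.8497)^2/12 + (-4.0365)^2/13
  = 1.96 + 1.2533 = 3.2133
Step 3: Objective decrease = 0.5 * g^T H^(-1) g = 1.6066


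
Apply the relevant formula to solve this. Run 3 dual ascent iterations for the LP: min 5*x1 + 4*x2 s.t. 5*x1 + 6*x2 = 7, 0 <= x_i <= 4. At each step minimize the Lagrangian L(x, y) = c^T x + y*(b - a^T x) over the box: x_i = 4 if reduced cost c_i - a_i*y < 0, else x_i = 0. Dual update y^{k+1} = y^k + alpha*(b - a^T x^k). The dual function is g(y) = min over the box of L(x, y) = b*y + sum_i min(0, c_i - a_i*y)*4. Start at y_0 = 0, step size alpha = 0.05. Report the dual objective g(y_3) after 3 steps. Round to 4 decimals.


Dual ascent for LP: min 5*x1 + 4*x2, 5*x1 + 6*x2 = 7, 0 <= x_i <= 4
Step 1: y^k = 0.0, reduced costs: (5.0, 4.0)
  x^k = (0.0, 0.0), subgradient = b - a^T x = 7.0
  y^{k+1} = 0.0 + 0.05*7.0 = 0.35
Step 2: y^k = 0.35, reduced costs: (3.25, 1.9)
  x^k = (0.0, 0.0), subgradient = b - a^T x = 7.0
  y^{k+1} = 0.35 + 0.05*7.0 = 0.7
Step 3: y^k = 0.7, reduced costs: (1.5, -0.2)
  x^k = (0.0, 4.0), subgradient = b - a^T x = -17.0
  y^{k+1} = 0.7 + 0.05*-17.0 = -0.15
Dual objective at y_3 = -0.15: reduced costs (5.75, 4.9), box minimizer x = (0.0, 0.0)
g(y_3) = b*y + (c1 - a1*y)*x1 + (c2 - a2*y)*x2 = 7*(-0.15) + 5.75*0.0 + 4.9*0.0 = -1.05 + 0.0 + 0.0 = -1.05


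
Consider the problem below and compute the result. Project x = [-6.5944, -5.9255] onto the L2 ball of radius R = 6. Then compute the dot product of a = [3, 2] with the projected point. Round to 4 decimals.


Step 1: Compute ||x|| (intermediates to 6 decimals).
||x|| = sqrt((-6.5944)^2 + (-5.9255)^2) = 8.865532
Step 2: Project.
Since ||x|| > R, scale = R/||x|| = 6/8.865532 = 0.676778, proj(x) = scale * x
proj(x) = [-4.462945, -4.010248]
Step 3: Dot product.
a^T * proj(x) = 3*(-4.462945) + 2*(-4.010248) = -21.4093


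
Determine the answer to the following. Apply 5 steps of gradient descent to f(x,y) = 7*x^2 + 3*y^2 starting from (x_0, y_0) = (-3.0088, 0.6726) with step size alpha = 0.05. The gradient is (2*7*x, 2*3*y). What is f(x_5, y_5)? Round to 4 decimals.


Gradient descent on f(x,y) = 7*x^2 + 3*y^2.
Starting point: (-3.0088, 0.6726), alpha = 0.05
Step 1: grad_x = 2*7*-3.0088 = -42.1232, grad_y = 2*3*0.6726 = 4.0356
  x_1 = -3.0088 - 0.05*-42.1232 = -0.9026
  y_1 = 0.6726 - 0.05*4.0356 = 0.4708
Step 2: grad_x = 2*7*-0.9026 = -12.637, grad_y = 2*3*0.4708 = 2.8249
  x_2 = -0.9026 - 0.05*-12.637 = -0.2708
  y_2 = 0.4708 - 0.05*2.8249 = 0.3296
Step 3: grad_x = 2*7*-0.2708 = -3.7911, grad_y = 2*3*0.3296 = 1.9774
  x_3 = -0.2708 - 0.05*-3.7911 = -0.0812
  y_3 = 0.3296 - 0.05*1.9774 = 0.2307
Step 4: grad_x = 2*7*-0.0812 = -1.1373, grad_y = 2*3*0.2307 = 1.3842
  x_4 = -0.0812 - 0.05*-1.1373 = -0.0244
  y_4 = 0.2307 - 0.05*1.3842 = 0.1615
Step 5: grad_x = 2*7*-0.0244 = -0.3412, grad_y = 2*3*0.1615 = 0.9689
  x_5 = -0.0244 - 0.05*-0.3412 = -0.0073
  y_5 = 0.1615 - 0.05*0.9689 = 0.113
f(-0.0073, 0.113) = 7*(-0.0073)^2 + 3*0.113^2 = 0.0387


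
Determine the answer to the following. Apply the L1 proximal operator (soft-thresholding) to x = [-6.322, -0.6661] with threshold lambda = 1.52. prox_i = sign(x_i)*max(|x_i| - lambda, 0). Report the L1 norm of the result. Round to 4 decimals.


Soft-thresholding with lambda = 1.52:
prox(-6.322) = sign(-6.322)*max(|-6.322| - 1.52, 0) = -4.802
prox(-0.6661) = sign(-0.6661)*max(|-0.6661| - 1.52, 0) = 0.0
prox(x) = [-4.802, 0.0]
||prox(x)||_1 = 4.802 + 0.0 = 4.802


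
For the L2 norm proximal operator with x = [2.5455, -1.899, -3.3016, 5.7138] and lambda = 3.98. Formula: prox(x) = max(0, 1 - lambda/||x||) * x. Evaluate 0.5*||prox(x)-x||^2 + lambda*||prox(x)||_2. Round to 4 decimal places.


Step 1: Compute ||x||.
||x|| = 7.3235
Step 2: Compute scaling factor.
scale = max(0, 1 - 3.98/7.3235) = 0.4565
Step 3: prox(x) = [1.1621, -0.867, -1.5073, 2.6086]
||prox(x)|| = 3.3435
Step 4: Proximal objective.
0.5*||prox-x||^2 = 7.9202
lambda*||prox|| = 13.3071
Total = 21.2274


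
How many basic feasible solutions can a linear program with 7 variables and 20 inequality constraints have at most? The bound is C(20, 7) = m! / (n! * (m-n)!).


Each vertex corresponds to some choice of n active constraints out of m, so the number of vertices is at most C(m, n) = m! / (n!(m-n)!).
m = 20, n = 7
Numerator: 20 * 19 * 18 * 17 * 16 * 15 * 14
Denominator: 7! = 5040
C(20, 7) = 77520


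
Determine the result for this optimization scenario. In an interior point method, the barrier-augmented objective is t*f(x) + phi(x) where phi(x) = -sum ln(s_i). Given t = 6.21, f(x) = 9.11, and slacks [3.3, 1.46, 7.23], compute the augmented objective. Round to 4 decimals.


Step 1: Compute log-barrier.
ln values: [1.1939, 0.3784, 1.9782]
phi = -(1.1939 + 0.3784 + 1.9782) = -3.5506
Step 2: Compute augmented objective.
t*f(x) = 6.21*9.11 = 56.5731
Total = 56.5731 - 3.5506 = 53.0225


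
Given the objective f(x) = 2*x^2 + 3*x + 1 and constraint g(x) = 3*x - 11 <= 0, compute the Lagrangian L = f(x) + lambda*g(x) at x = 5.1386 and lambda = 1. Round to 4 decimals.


Step 1: Evaluate f(x).
f(5.1386) = 2*5.1386^2 + 3*5.1386 + 1 = 69.2262
Step 2: Evaluate g(x).
g(5.1386) = 3*5.1386 - 11 = 4.4158
Step 3: Compute Lagrangian.
L = 69.2262 + 1*4.4158 = 73.642


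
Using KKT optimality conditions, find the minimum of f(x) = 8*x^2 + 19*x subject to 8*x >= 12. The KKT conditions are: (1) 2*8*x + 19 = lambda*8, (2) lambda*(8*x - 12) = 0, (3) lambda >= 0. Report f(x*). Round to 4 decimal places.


Step 1: Try lambda = 0 (constraint inactive).
x_unc = -19/(2*8) = -1.1875
Check: 8*-1.1875 = -9.5 < 12 -- violated!
Step 2: Constraint must be active: 8*x = 12
x* = 12/8 = 1.5
lambda = (2*8*1.5 + 19)/8 = 5.375
Step 3: Compute optimal value.
f(x*) = 8*1.5^2 + 19*1.5 = 46.5


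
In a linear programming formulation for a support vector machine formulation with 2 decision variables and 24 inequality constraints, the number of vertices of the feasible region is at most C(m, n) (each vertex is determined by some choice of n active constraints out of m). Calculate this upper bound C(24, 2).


Each vertex corresponds to some choice of n active constraints out of m, so the number of vertices is at most C(m, n) = m! / (n!(m-n)!).
m = 24, n = 2
Numerator: 24 * 23
Denominator: 2! = 2
C(24, 2) = 276


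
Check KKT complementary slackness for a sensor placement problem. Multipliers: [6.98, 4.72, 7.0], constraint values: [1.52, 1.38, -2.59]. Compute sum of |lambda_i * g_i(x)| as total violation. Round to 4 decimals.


KKT complementary slackness check:
lambda_1 * g_1 = 6.98 * 1.52 = 10.6096
lambda_2 * g_2 = 4.72 * 1.38 = 6.5136
lambda_3 * g_3 = 7.0 * -2.59 = -18.13
Total violation = 10.6096 + 6.5136 + 18.13 = 35.2532


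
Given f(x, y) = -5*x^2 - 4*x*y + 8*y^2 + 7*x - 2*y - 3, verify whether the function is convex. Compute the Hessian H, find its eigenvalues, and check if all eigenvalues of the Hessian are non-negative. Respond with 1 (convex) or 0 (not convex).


The Hessian of f(x,y) = -5*x^2 - 4*x*y + 8*y^2 + 7*x - 2*y - 3 is:
H = [[-10, -4], [-4, 16]]
Trace = -10 + 16 = 6
Determinant = -10*16 - (-4)^2 = -176
Discriminant = (6)^2 - 4*-176 = 740.0
Eigenvalues: lambda_1 = -10.6015, lambda_2 = 16.6015
The function is not convex.

0


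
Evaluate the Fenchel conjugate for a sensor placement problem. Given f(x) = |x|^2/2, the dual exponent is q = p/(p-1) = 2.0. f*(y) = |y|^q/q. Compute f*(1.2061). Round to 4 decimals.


The conjugate exponent q satisfies 1/p + 1/q = 1.
p = 2, so q = 2/(2 - 1) = 2.0
|y|^q = 1.2061^2.0 = 1.4547
f*(1.2061) = 1.4547 / 2.0 = 0.7273


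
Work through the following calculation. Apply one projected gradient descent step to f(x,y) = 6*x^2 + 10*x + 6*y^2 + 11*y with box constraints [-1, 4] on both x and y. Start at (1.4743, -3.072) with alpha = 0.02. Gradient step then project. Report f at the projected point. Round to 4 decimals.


Step 1: Compute gradient at (1.4743, -3.072).
grad_x = 2*6*1.4743 + 10 = 27.6916
grad_y = 2*6*-3.072 + 11 = -25.864
Step 2: Gradient step.
x_raw = 1.4743 - 0.02*27.6916 = 0.9205
y_raw = -3.072 - 0.02*-25.864 = -2.5547
Step 3: Project onto [-1, 4].
x_proj = clip(0.9205) = 0.9205
y_proj = clip(-2.5547) = -1.0
Step 4: Evaluate f.
f(0.9205, -1.0) = 9.2882


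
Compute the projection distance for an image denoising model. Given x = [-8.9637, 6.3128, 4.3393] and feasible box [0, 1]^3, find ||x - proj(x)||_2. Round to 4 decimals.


Project each component onto [0, 1].
clip(-8.9637) = 0.0, clip(6.3128) = 1.0, clip(4.3393) = 1.0
Projection = [0.0, 1.0, 1.0]
Squared diffs: [80.3479, 28.2258, 11.1509]
Distance = sqrt(119.7246) = 10.9419


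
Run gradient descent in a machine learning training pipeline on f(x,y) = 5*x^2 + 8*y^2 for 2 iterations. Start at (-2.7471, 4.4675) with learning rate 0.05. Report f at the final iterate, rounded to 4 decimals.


Gradient descent on f(x,y) = 5*x^2 + 8*y^2.
Starting point: (-2.7471, 4.4675), alpha = 0.05
Step 1: grad_x = 2*5*-2.7471 = -27.471, grad_y = 2*8*4.4675 = 71.48
  x_1 = -2.7471 - 0.05*-27.471 = -1.3736
  y_1 = 4.4675 - 0.05*71.48 = 0.8935
Step 2: grad_x = 2*5*-1.3736 = -13.7355, grad_y = 2*8*0.8935 = 14.296
  x_2 = -1.3736 - 0.05*-13.7355 = -0.6868
  y_2 = 0.8935 - 0.05*14.296 = 0.1787
f(-0.6868, 0.1787) = 5*(-0.6868)^2 + 8*0.1787^2 = 2.6138


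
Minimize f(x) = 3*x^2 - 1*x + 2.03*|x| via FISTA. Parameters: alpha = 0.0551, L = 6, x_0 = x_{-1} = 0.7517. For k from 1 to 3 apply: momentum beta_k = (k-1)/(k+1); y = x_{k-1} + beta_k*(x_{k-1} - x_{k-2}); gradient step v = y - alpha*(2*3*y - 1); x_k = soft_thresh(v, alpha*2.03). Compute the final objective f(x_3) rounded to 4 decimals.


FISTA on f(x) = 3*x^2 - 1*x + 2.03*|x|
L = 6, alpha = 0.0551
Iteration 1: beta = 0.0, y = 0.7517 + 0.0*(0.7517 - 0.7517) = 0.7517
  grad(y) = 3.5102, v = y - alpha*grad = 0.5583
  prox(v) = soft_thresh(0.5583, 0.1119) = 0.4464
Iteration 2: beta = 0.3333, y = 0.4464 + 0.3333*(0.4464 - 0.7517) = 0.3447
  grad(y) = 1.0681, v = y - alpha*grad = 0.2858
  prox(v) = soft_thresh(0.2858, 0.1119) = 0.174
Iteration 3: beta = 0.5, y = 0.174 + 0.5*(0.174 - 0.4464) = 0.0377
  grad(y) = -0.7735, v = y - alpha*grad = 0.0804
  prox(v) = soft_thresh(0.0804, 0.1119) = 0.0
f(x_3) = 3*0.0^2 - 1*0.0 + 2.03*|0.0| = 0.0


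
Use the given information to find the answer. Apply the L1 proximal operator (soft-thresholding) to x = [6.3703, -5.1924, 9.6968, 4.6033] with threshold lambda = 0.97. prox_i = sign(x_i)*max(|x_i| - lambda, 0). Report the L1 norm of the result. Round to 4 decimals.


Soft-thresholding with lambda = 0.97:
prox(6.3703) = sign(6.3703)*max(|6.3703| - 0.97, 0) = 5.4003
prox(-5.1924) = sign(-5.1924)*max(|-5.1924| - 0.97, 0) = -4.2224
prox(9.6968) = sign(9.6968)*max(|9.6968| - 0.97, 0) = 8.7268
prox(4.6033) = sign(4.6033)*max(|4.6033| - 0.97, 0) = 3.6333
prox(x) = [5.4003, -4.2224, 8.7268, 3.6333]
||prox(x)||_1 = 5.4003 + 4.2224 + 8.7268 + 3.6333 = 21.9828


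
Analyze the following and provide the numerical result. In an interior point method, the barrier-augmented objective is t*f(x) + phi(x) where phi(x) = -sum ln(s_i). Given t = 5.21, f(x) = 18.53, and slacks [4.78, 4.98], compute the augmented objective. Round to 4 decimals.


Step 1: Compute log-barrier.
ln values: [1.5644, 1.6054]
phi = -(1.5644 + 1.6054) = -3.1699
Step 2: Compute augmented objective.
t*f(x) = 5.21*18.53 = 96.5413
Total = 96.5413 - 3.1699 = 93.3714


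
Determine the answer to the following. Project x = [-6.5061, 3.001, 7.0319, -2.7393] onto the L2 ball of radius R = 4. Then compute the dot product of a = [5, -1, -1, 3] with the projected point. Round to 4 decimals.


Step 1: Compute ||x|| (intermediates to 6 decimals).
||x|| = sqrt((-6.5061)^2 + 3.001^2 + 7.0319^2 + (-2.7393)^2) = 10.406091
Step 2: Project.
Since ||x|| > R, scale = R/||x|| = 4/10.406091 = 0.38439, proj(x) = scale * x
proj(x) = [-2.50088, 1.153554, 2.702992, -1.05296]
Step 3: Dot product.
a^T * proj(x) = 5*(-2.50088) - 1*1.153554 - 1*2.702992 + 3*(-1.05296) = -19.5198


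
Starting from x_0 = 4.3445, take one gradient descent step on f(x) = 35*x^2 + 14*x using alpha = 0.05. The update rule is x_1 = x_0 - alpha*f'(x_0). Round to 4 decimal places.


We compute the gradient at x_0 and apply the update.
f'(x) = 70*x + 14
f'(4.3445) = 70*4.3445 + 14 = 318.115
x_1 = 4.3445 - 0.05*318.115 = -11.5613


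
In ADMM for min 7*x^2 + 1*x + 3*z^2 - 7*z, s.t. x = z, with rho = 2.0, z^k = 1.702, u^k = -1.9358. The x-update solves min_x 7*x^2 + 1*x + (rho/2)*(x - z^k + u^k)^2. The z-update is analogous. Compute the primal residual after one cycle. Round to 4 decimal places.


ADMM iteration with rho = 2.0, z^k = 1.702, u^k = -1.9358
Step 1: x-update.
Minimize 7*x^2 + 1*x + (2.0/2)*(x - 1.702 - 1.9358)^2
FOC: (2*7 + 2.0)*x = -1 + 2.0*(1.702 + 1.9358)
x^{k+1} = 0.3922
Step 2: z-update.
Minimize 3*z^2 - 7*z + (2.0/2)*(0.3922 - z - 1.9358)^2
FOC: (2*3 + 2.0)*z = 7 + 2.0*(0.3922 - 1.9358)
z^{k+1} = 0.4891
Step 3: u-update.
u^{k+1} = -1.9358 + 0.3922 - 0.4891 = -2.0327
Step 4: Primal residual = |0.3922 - 0.4891| = 0.0969


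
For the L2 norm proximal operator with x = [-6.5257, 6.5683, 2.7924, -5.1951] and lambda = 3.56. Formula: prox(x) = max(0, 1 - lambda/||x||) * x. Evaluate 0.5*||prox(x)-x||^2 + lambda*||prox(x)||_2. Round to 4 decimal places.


Step 1: Compute ||x||.
||x|| = 10.9779
Step 2: Compute scaling factor.
scale = max(0, 1 - 3.56/10.9779) = 0.6757
Step 3: prox(x) = [-4.4095, 4.4383, 1.8869, -3.5104]
||prox(x)|| = 7.4179
Step 4: Proximal objective.
0.5*||prox-x||^2 = 6.3368
lambda*||prox|| = 26.4077
Total = 32.7445


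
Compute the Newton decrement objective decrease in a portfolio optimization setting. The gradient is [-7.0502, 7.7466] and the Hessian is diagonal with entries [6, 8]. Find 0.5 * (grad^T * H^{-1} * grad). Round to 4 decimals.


Step 1: H is diagonal, so H^(-1) * g = [-1.175, 0.9683].
Step 2: g^T H^(-1) g = sum_i g_i^2 / H_ii
  = (-7.0502)^2/6 + (7.7466)^2/8
  = 8.2842 + 7.5012 = 15.7854
Step 3: Objective decrease = 0.5 * g^T H^(-1) g = 7.8927


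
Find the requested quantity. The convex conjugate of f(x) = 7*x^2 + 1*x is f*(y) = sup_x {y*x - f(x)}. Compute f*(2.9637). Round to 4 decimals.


f*(y) = sup_x {y*x - a*x^2 - b*x} = sup_x {(y-b)*x - a*x^2}
FOC: (y - b) - 2a*x = 0 => x* = (y - b)/(2a)
x* = (2.9637 - 1)/(2*7) = 0.1403
f*(2.9637) = (y-b)^2/(4a) = (2.9637 - 1)^2/(4*7)
= 3.8561/28 = 0.1377


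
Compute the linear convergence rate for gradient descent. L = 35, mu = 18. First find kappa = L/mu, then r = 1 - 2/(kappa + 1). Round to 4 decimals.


Step 1: Compute the condition number.
kappa = L/mu = 35/18 = 1.9444
Step 2: Compute the convergence rate.
r = 1 - 2/(kappa + 1) = 1 - 2*mu/(L + mu) = (L - mu)/(L + mu) = 17/53 = 0.3208


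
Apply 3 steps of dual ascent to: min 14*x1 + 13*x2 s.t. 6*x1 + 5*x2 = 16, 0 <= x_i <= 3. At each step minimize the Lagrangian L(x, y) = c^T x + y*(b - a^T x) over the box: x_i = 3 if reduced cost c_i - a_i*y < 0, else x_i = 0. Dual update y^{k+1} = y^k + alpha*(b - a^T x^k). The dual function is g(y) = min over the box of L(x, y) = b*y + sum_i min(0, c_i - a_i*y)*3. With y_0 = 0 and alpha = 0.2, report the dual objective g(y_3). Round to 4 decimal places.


Dual ascent for LP: min 14*x1 + 13*x2, 6*x1 + 5*x2 = 16, 0 <= x_i <= 3
Step 1: y^k = 0.0, reduced costs: (14.0, 13.0)
  x^k = (0.0, 0.0), subgradient = b - a^T x = 16.0
  y^{k+1} = 0.0 + 0.2*16.0 = 3.2
Step 2: y^k = 3.2, reduced costs: (-5.2, -3.0)
  x^k = (3.0, 3.0), subgradient = b - a^T x = -17.0
  y^{k+1} = 3.2 + 0.2*-17.0 = -0.2
Step 3: y^k = -0.2, reduced costs: (15.2, 14.0)
  x^k = (0.0, 0.0), subgradient = b - a^T x = 16.0
  y^{k+1} = -0.2 + 0.2*16.0 = 3.0
Dual objective at y_3 = 3.0: reduced costs (-4.0, -2.0), box minimizer x = (3.0, 3.0)
g(y_3) = b*y + (c1 - a1*y)*x1 + (c2 - a2*y)*x2 = 16*3.0 + (-4.0)*3.0 + (-2.0)*3.0 = 48.0 - 12.0 - 6.0 = 30.0


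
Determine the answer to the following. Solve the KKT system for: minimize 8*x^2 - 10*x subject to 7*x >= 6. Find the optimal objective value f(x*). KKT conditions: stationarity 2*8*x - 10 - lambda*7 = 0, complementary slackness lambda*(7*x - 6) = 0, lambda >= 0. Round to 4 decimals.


Step 1: Try lambda = 0 (constraint inactive).
x_unc = 10/(2*8) = 0.625
Check: 7*0.625 = 4.375 < 6 -- violated!
Step 2: Constraint must be active: 7*x = 6
x* = 6/7 = 0.8571 (rounded; the exact value 6/7 is used below)
lambda = (2*8*(6/7) - 10)/7 = 0.5306
Step 3: Compute optimal value.
f(x*) = 8*(6/7)^2 - 10*(6/7) = -2.6939


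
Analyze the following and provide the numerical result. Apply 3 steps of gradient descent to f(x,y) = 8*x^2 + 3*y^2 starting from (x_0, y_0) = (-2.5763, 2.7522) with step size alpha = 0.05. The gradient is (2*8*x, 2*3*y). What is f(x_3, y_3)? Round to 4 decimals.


Gradient descent on f(x,y) = 8*x^2 + 3*y^2.
Starting point: (-2.5763, 2.7522), alpha = 0.05
Step 1: grad_x = 2*8*-2.5763 = -41.2208, grad_y = 2*3*2.7522 = 16.5132
  x_1 = -2.5763 - 0.05*-41.2208 = -0.5153
  y_1 = 2.7522 - 0.05*16.5132 = 1.9265
Step 2: grad_x = 2*8*-0.5153 = -8.2442, grad_y = 2*3*1.9265 = 11.5592
  x_2 = -0.5153 - 0.05*-8.2442 = -0.1031
  y_2 = 1.9265 - 0.05*11.5592 = 1.3486
Step 3: grad_x = 2*8*-0.1031 = -1.6488, grad_y = 2*3*1.3486 = 8.0915
  x_3 = -0.1031 - 0.05*-1.6488 = -0.0206
  y_3 = 1.3486 - 0.05*8.0915 = 0.944
f(-0.0206, 0.944) = 8*(-0.0206)^2 + 3*0.944^2 = 2.6768


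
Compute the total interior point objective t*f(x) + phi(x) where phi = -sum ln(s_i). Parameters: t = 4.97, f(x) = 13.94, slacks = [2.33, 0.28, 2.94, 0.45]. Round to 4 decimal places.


Step 1: Compute log-barrier.
ln values: [0.8459, -1.273, 1.0784, -0.7985]
phi = -(0.8459 - 1.273 + 1.0784 - 0.7985) = 0.1472
Step 2: Compute augmented objective.
t*f(x) = 4.97*13.94 = 69.2818
Total = 69.2818 + 0.1472 = 69.429


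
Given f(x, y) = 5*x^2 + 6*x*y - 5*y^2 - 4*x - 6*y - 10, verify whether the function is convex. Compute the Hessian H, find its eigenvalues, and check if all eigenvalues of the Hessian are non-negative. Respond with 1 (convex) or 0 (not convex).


The Hessian of f(x,y) = 5*x^2 + 6*x*y - 5*y^2 - 4*x - 6*y - 10 is:
H = [[10, 6], [6, -10]]
Trace = 10 - 10 = 0
Determinant = 10*-10 - (6)^2 = -136
Discriminant = (0)^2 - 4*-136 = 544.0
Eigenvalues: lambda_1 = -11.6619, lambda_2 = 11.6619
The function is not convex.

0


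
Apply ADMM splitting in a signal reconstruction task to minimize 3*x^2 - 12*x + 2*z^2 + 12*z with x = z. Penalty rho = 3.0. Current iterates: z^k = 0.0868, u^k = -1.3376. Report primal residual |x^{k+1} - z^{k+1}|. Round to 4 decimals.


ADMM iteration with rho = 3.0, z^k = 0.0868, u^k = -1.3376
Step 1: x-update.
Minimize 3*x^2 - 12*x + (3.0/2)*(x - 0.0868 - 1.3376)^2
FOC: (2*3 + 3.0)*x = 12 + 3.0*(0.0868 + 1.3376)
x^{k+1} = 1.8081
Step 2: z-update.
Minimize 2*z^2 + 12*z + (3.0/2)*(1.8081 - z - 1.3376)^2
FOC: (2*2 + 3.0)*z = -12 + 3.0*(1.8081 - 1.3376)
z^{k+1} = -1.5126
Step 3: u-update.
u^{k+1} = -1.3376 + 1.8081 + 1.5126 = 1.9832
Step 4: Primal residual = |1.8081 + 1.5126| = 3.3208


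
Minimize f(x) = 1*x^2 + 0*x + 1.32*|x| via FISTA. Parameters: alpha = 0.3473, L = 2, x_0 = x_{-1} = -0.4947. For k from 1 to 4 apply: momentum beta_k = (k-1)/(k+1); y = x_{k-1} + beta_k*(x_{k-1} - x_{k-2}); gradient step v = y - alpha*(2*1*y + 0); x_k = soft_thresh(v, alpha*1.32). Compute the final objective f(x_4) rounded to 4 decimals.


FISTA on f(x) = 1*x^2 + 0*x + 1.32*|x|
L = 2, alpha = 0.3473
Iteration 1: beta = 0.0, y = -0.4947 + 0.0*(-0.4947 + 0.4947) = -0.4947
  grad(y) = -0.9894, v = y - alpha*grad = -0.1511
  prox(v) = soft_thresh(-0.1511, 0.4584) = 0.0
Iteration 2: beta = 0.3333, y = 0.0 + 0.3333*(0.0 + 0.4947) = 0.1649
  grad(y) = 0.3298, v = y - alpha*grad = 0.0504
  prox(v) = soft_thresh(0.0504, 0.4584) = 0.0
Iteration 3: beta = 0.5, y = 0.0 + 0.5*(0.0 - 0.0) = 0.0
  grad(y) = 0.0, v = y - alpha*grad = 0.0
  prox(v) = soft_thresh(0.0, 0.4584) = 0.0
Iteration 4: beta = 0.6, y = 0.0 + 0.6*(0.0 - 0.0) = 0.0
  grad(y) = 0.0, v = y - alpha*grad = 0.0
  prox(v) = soft_thresh(0.0, 0.4584) = 0.0
f(x_4) = 1*0.0^2 + 0*0.0 + 1.32*|0.0| = 0.0


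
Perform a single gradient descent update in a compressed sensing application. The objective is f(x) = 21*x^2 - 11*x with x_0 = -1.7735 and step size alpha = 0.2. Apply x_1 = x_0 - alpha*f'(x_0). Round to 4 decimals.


We compute the gradient at x_0 and apply the update.
f'(x) = 42*x - 11
f'(-1.7735) = 42*-1.7735 - 11 = -85.487
x_1 = -1.7735 - 0.2*-85.487 = 15.3239


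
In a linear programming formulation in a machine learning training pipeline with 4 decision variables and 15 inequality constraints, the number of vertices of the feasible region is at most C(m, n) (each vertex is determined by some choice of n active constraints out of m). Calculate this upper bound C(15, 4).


Each vertex corresponds to some choice of n active constraints out of m, so the number of vertices is at most C(m, n) = m! / (n!(m-n)!).
m = 15, n = 4
Numerator: 15 * 14 * 13 * 12
Denominator: 4! = 24
C(15, 4) = 1365


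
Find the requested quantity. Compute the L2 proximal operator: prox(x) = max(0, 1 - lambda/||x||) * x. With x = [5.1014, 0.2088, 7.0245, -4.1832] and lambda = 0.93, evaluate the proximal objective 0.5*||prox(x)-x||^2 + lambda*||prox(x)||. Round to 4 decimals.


Step 1: Compute ||x||.
||x|| = 9.639
Step 2: Compute scaling factor.
scale = max(0, 1 - 0.93/9.639) = 0.9035
Step 3: prox(x) = [4.6092, 0.1887, 6.3468, -3.7796]
||prox(x)|| = 8.709
Step 4: Proximal objective.
0.5*||prox-x||^2 = 0.4325
lambda*||prox|| = 8.0994
Total = 8.5318


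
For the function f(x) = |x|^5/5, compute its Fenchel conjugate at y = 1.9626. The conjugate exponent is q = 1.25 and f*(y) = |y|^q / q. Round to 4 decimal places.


The conjugate exponent q satisfies 1/p + 1/q = 1.
p = 5, so q = 5/(5 - 1) = 1.25
|y|^q = 1.9626^1.25 = 2.3229
f*(1.9626) = 2.3229 / 1.25 = 1.8584


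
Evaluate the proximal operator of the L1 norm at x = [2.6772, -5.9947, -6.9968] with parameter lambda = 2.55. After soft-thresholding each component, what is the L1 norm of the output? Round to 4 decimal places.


Soft-thresholding with lambda = 2.55:
prox(2.6772) = sign(2.6772)*max(|2.6772| - 2.55, 0) = 0.1272
prox(-5.9947) = sign(-5.9947)*max(|-5.9947| - 2.55, 0) = -3.4447
prox(-6.9968) = sign(-6.9968)*max(|-6.9968| - 2.55, 0) = -4.4468
prox(x) = [0.1272, -3.4447, -4.4468]
||prox(x)||_1 = 0.1272 + 3.4447 + 4.4468 = 8.0187


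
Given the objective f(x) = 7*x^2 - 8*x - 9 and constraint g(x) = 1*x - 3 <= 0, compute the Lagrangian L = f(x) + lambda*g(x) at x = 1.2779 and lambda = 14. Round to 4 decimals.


Step 1: Evaluate f(x).
f(1.2779) = 7*1.2779^2 - 8*1.2779 - 9 = -7.792
Step 2: Evaluate g(x).
g(1.2779) = 1*1.2779 - 3 = -1.7221
Step 3: Compute Lagrangian.
L = -7.792 + 14*-1.7221 = -31.9014


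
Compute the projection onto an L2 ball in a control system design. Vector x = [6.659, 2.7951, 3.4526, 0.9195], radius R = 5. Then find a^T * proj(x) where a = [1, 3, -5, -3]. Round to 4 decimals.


Step 1: Compute ||x|| (intermediates to 6 decimals).
||x|| = sqrt(6.659^2 + 2.7951^2 + 3.4526^2 + 0.9195^2) = 8.057344
Step 2: Project.
Since ||x|| > R, scale = R/||x|| = 5/8.057344 = 0.620552, proj(x) = scale * x
proj(x) = [4.132256, 1.734505, 2.142518, 0.570598]
Step 3: Dot product.
a^T * proj(x) = 1*4.132256 + 3*1.734505 - 5*2.142518 - 3*0.570598 = -3.0886


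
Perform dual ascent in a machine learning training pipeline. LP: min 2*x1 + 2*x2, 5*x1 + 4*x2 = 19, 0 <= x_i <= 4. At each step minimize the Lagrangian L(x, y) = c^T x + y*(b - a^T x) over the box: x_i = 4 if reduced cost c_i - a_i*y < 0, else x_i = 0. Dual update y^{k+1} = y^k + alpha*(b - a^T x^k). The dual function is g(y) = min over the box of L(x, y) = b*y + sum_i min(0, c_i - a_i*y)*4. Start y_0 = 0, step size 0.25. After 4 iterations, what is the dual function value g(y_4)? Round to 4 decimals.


Dual ascent for LP: min 2*x1 + 2*x2, 5*x1 + 4*x2 = 19, 0 <= x_i <= 4
Step 1: y^k = 0.0, reduced costs: (2.0, 2.0)
  x^k = (0.0, 0.0), subgradient = b - a^T x = 19.0
  y^{k+1} = 0.0 + 0.25*19.0 = 4.75
Step 2: y^k = 4.75, reduced costs: (-21.75, -17.0)
  x^k = (4.0, 4.0), subgradient = b - a^T x = -17.0
  y^{k+1} = 4.75 + 0.25*-17.0 = 0.5
Step 3: y^k = 0.5, reduced costs: (-0.5, 0.0)
  x^k = (4.0, 0.0), subgradient = b - a^T x = -1.0
  y^{k+1} = 0.5 + 0.25*-1.0 = 0.25
Step 4: y^k = 0.25, reduced costs: (0.75, 1.0)
  x^k = (0.0, 0.0), subgradient = b - a^T x = 19.0
  y^{k+1} = 0.25 + 0.25*19.0 = 5.0
Dual objective at y_4 = 5.0: reduced costs (-23.0, -18.0), box minimizer x = (4.0, 4.0)
g(y_4) = b*y + (c1 - a1*y)*x1 + (c2 - a2*y)*x2 = 19*5.0 + (-23.0)*4.0 + (-18.0)*4.0 = 95.0 - 92.0 - 72.0 = -69.0


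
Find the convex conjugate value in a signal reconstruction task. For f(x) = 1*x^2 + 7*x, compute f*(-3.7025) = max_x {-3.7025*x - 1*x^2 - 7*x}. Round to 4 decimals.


f*(y) = sup_x {y*x - a*x^2 - b*x} = sup_x {(y-b)*x - a*x^2}
FOC: (y - b) - 2a*x = 0 => x* = (y - b)/(2a)
x* = (-3.7025 - 7)/(2*1) = -5.3513
f*(-3.7025) = (y-b)^2/(4a) = (-3.7025 - 7)^2/(4*1)
= 114.5435/4 = 28.6359


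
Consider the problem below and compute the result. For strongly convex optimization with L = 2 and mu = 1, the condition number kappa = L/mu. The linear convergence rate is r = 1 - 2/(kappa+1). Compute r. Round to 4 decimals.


Step 1: Compute the condition number.
kappa = L/mu = 2/1 = 2.0
Step 2: Compute the convergence rate.
r = 1 - 2/(kappa + 1) = 1 - 2*mu/(L + mu) = (L - mu)/(L + mu) = 1/3 = 0.3333


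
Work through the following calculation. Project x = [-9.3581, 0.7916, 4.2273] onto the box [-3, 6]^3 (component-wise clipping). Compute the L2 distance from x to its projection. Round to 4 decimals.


Project each component onto [-3, 6].
clip(-9.3581) = -3.0, clip(0.7916) = 0.7916, clip(4.2273) = 4.2273
Projection = [-3.0, 0.7916, 4.2273]
Squared diffs: [40.4254, 0.0, 0.0]
Distance = sqrt(40.4254) = 6.3581


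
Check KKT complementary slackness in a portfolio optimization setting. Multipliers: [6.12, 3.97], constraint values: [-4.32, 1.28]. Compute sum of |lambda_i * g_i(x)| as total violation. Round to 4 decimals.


KKT complementary slackness check:
lambda_1 * g_1 = 6.12 * -4.32 = -26.4384
lambda_2 * g_2 = 3.97 * 1.28 = 5.0816
Total violation = 26.4384 + 5.0816 = 31.52


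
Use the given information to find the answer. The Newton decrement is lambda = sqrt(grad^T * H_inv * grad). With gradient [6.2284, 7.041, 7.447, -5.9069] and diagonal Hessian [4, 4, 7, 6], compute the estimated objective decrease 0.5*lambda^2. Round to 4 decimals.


Step 1: H is diagonal, so H^(-1) * g = [1.5571, 1.7603, 1.0639, -0.9845].
Step 2: g^T H^(-1) g = sum_i g_i^2 / H_ii
  = (6.2284)^2/4 + (7.041)^2/4 + (7.447)^2/7 + (-5.9069)^2/6
  = 9.6982 + 12.3939 + 7.9225 + 5.8152 = 35.83
Step 3: Objective decrease = 0.5 * g^T H^(-1) g = 17.915


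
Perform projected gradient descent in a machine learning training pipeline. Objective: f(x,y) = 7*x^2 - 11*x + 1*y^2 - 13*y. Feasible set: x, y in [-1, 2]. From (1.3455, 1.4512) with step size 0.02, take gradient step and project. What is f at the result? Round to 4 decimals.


Step 1: Compute gradient at (1.3455, 1.4512).
grad_x = 2*7*1.3455 - 11 = 7.837
grad_y = 2*1*1.4512 - 13 = -10.0976
Step 2: Gradient step.
x_raw = 1.3455 - 0.02*7.837 = 1.1888
y_raw = 1.4512 - 0.02*-10.0976 = 1.6532
Step 3: Project onto [-1, 2].
x_proj = clip(1.1888) = 1.1888
y_proj = clip(1.6532) = 1.6532
Step 4: Evaluate f.
f(1.1888, 1.6532) = -21.9424


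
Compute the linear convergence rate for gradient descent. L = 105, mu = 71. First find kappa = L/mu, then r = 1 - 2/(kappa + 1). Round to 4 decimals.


Step 1: Compute the condition number.
kappa = L/mu = 105/71 = 1.4789
Step 2: Compute the convergence rate.
r = 1 - 2/(kappa + 1) = 1 - 2*mu/(L + mu) = (L - mu)/(L + mu) = 34/176 = 0.1932


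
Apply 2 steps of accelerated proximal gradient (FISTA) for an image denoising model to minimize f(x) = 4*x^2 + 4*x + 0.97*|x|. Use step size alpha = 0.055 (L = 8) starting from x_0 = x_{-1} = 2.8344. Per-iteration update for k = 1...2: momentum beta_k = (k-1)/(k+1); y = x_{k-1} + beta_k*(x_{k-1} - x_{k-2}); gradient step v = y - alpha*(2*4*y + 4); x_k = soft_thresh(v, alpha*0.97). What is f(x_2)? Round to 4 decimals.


FISTA on f(x) = 4*x^2 + 4*x + 0.97*|x|
L = 8, alpha = 0.055
Iteration 1: beta = 0.0, y = 2.8344 + 0.0*(2.8344 - 2.8344) = 2.8344
  grad(y) = 26.6752, v = y - alpha*grad = 1.3673
  prox(v) = soft_thresh(1.3673, 0.0534) = 1.3139
Iteration 2: beta = 0.3333, y = 1.3139 + 0.3333*(1.3139 - 2.8344) = 0.8071
  grad(y) = 10.4567, v = y - alpha*grad = 0.232
  prox(v) = soft_thresh(0.232, 0.0534) = 0.1786
f(x_2) = 4*0.1786^2 + 4*0.1786 + 0.97*|0.1786| = 1.0153


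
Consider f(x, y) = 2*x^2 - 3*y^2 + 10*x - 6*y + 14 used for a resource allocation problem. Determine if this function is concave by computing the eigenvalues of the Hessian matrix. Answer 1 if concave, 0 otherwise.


The Hessian of f(x,y) = 2*x^2 - 3*y^2 + 10*x - 6*y + 14 is:
H = [[4, 0], [0, -6]]
Trace = 4 - 6 = -2
Determinant = 4*-6 - (0)^2 = -24
Discriminant = (-2)^2 - 4*-24 = 100.0
Eigenvalues: lambda_1 = -6.0, lambda_2 = 4.0
The function is not concave.

0


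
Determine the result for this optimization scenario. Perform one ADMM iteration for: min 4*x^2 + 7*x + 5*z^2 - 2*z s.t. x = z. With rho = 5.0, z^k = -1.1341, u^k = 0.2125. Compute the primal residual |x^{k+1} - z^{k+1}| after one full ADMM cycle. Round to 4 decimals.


ADMM iteration with rho = 5.0, z^k = -1.1341, u^k = 0.2125
Step 1: x-update.
Minimize 4*x^2 + 7*x + (5.0/2)*(x + 1.1341 + 0.2125)^2
FOC: (2*4 + 5.0)*x = -7 + 5.0*(-1.1341 - 0.2125)
x^{k+1} = -1.0564
Step 2: z-update.
Minimize 5*z^2 - 2*z + (5.0/2)*(-1.0564 - z + 0.2125)^2
FOC: (2*5 + 5.0)*z = 2 + 5.0*(-1.0564 + 0.2125)
z^{k+1} = -0.148
Step 3: u-update.
u^{k+1} = 0.2125 - 1.0564 + 0.148 = -0.6959
Step 4: Primal residual = |-1.0564 + 0.148| = 0.9084


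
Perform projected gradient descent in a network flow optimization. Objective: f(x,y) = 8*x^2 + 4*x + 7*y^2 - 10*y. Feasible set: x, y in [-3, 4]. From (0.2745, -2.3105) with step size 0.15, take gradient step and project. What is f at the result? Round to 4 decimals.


Step 1: Compute gradient at (0.2745, -2.3105).
grad_x = 2*8*0.2745 + 4 = 8.392
grad_y = 2*7*-2.3105 - 10 = -42.347
Step 2: Gradient step.
x_raw = 0.2745 - 0.15*8.392 = -0.9843
y_raw = -2.3105 - 0.15*-42.347 = 4.0416
Step 3: Project onto [-3, 4].
x_proj = clip(-0.9843) = -0.9843
y_proj = clip(4.0416) = 4.0
Step 4: Evaluate f.
f(-0.9843, 4.0) = 75.8136


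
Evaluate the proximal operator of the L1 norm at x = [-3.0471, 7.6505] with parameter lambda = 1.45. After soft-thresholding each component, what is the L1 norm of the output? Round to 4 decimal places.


Soft-thresholding with lambda = 1.45:
prox(-3.0471) = sign(-3.0471)*max(|-3.0471| - 1.45, 0) = -1.5971
prox(7.6505) = sign(7.6505)*max(|7.6505| - 1.45, 0) = 6.2005
prox(x) = [-1.5971, 6.2005]
||prox(x)||_1 = 1.5971 + 6.2005 = 7.7976


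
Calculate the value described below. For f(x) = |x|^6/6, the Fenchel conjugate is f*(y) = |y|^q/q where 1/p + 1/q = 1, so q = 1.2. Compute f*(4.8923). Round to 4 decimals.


The conjugate exponent q satisfies 1/p + 1/q = 1.
p = 6, so q = 6/(6 - 1) = 1.2
|y|^q = 4.8923^1.2 = 6.7207
f*(4.8923) = 6.7207 / 1.2 = 5.6006


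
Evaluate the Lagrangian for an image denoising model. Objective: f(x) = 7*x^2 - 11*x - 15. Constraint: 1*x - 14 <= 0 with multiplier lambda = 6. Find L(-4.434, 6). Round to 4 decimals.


Step 1: Evaluate f(x).
f(-4.434) = 7*(-4.434)^2 - 11*(-4.434) - 15 = 171.3965
Step 2: Evaluate g(x).
g(-4.434) = 1*-4.434 - 14 = -18.434
Step 3: Compute Lagrangian.
L = 171.3965 + 6*-18.434 = 60.7925


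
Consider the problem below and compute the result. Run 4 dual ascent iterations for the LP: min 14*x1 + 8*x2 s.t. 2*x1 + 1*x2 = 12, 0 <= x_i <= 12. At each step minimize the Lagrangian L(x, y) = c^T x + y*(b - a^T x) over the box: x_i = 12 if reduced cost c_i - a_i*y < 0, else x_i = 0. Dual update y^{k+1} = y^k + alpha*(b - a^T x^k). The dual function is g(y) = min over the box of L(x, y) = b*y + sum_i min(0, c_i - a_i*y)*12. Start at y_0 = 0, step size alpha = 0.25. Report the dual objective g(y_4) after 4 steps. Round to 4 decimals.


Dual ascent for LP: min 14*x1 + 8*x2, 2*x1 + 1*x2 = 12, 0 <= x_i <= 12
Step 1: y^k = 0.0, reduced costs: (14.0, 8.0)
  x^k = (0.0, 0.0), subgradient = b - a^T x = 12.0
  y^{k+1} = 0.0 + 0.25*12.0 = 3.0
Step 2: y^k = 3.0, reduced costs: (8.0, 5.0)
  x^k = (0.0, 0.0), subgradient = b - a^T x = 12.0
  y^{k+1} = 3.0 + 0.25*12.0 = 6.0
Step 3: y^k = 6.0, reduced costs: (2.0, 2.0)
  x^k = (0.0, 0.0), subgradient = b - a^T x = 12.0
  y^{k+1} = 6.0 + 0.25*12.0 = 9.0
Step 4: y^k = 9.0, reduced costs: (-4.0, -1.0)
  x^k = (12.0, 12.0), subgradient = b - a^T x = -24.0
  y^{k+1} = 9.0 + 0.25*-24.0 = 3.0
Dual objective at y_4 = 3.0: reduced costs (8.0, 5.0), box minimizer x = (0.0, 0.0)
g(y_4) = b*y + (c1 - a1*y)*x1 + (c2 - a2*y)*x2 = 12*3.0 + 8.0*0.0 + 5.0*0.0 = 36.0 + 0.0 + 0.0 = 36.0


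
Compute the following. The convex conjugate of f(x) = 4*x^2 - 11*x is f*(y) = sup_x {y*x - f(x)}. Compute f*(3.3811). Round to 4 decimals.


f*(y) = sup_x {y*x - a*x^2 - b*x} = sup_x {(y-b)*x - a*x^2}
FOC: (y - b) - 2a*x = 0 => x* = (y - b)/(2a)
x* = (3.3811 + 11)/(2*4) = 1.7976
f*(3.3811) = (y-b)^2/(4a) = (3.3811 + 11)^2/(4*4)
= 206.816/16 = 12.926


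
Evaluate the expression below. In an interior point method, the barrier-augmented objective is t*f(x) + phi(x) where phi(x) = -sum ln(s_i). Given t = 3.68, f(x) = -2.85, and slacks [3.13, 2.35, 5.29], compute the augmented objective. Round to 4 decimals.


Step 1: Compute log-barrier.
ln values: [1.141, 0.8544, 1.6658]
phi = -(1.141 + 0.8544 + 1.6658) = -3.6613
Step 2: Compute augmented objective.
t*f(x) = 3.68*-2.85 = -10.488
Total = -10.488 - 3.6613 = -14.1493


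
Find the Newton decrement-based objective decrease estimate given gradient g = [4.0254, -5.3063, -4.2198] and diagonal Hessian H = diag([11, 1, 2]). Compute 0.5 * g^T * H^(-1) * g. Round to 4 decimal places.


Step 1: H is diagonal, so H^(-1) * g = [0.3659, -5.3063, -2.1099].
Step 2: g^T H^(-1) g = sum_i g_i^2 / H_ii
  = (4.0254)^2/11 + (-5.3063)^2/1 + (-4.2198)^2/2
  = 1.4731 + 28.1568 + 8.9034 = 38.5333
Step 3: Objective decrease = 0.5 * g^T H^(-1) g = 19.2666


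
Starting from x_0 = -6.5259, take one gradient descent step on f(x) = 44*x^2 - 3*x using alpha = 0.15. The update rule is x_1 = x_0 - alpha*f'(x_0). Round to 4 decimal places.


We compute the gradient at x_0 and apply the update.
f'(x) = 88*x - 3
f'(-6.5259) = 88*-6.5259 - 3 = -577.2792
x_1 = -6.5259 - 0.15*-577.2792 = 80.066
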